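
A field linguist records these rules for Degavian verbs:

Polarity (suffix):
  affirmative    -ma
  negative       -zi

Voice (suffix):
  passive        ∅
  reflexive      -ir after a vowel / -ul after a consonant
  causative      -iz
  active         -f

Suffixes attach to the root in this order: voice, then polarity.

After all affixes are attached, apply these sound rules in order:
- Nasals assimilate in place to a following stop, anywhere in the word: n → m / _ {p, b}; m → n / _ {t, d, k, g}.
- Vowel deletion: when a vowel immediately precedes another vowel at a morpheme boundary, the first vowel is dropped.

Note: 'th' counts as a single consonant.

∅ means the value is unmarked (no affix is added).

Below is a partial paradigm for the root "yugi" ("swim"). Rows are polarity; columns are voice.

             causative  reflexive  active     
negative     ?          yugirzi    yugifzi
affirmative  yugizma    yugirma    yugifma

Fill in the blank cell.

yugizzi

Attach voice causative -iz → yugiiz.
Attach polarity negative -zi → yugiizzi.
Nasal assimilation: no change.
Apply vowel deletion: yugiizzi → yugizzi.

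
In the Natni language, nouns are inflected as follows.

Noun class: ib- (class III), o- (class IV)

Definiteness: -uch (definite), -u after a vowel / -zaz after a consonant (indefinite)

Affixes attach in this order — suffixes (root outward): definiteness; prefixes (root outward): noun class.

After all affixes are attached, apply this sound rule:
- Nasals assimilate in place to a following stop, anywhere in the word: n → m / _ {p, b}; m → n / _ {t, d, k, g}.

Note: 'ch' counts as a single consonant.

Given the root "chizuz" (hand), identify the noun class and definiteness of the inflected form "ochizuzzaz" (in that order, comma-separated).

class IV, indefinite

Segment: o-chizuz-zaz.
noun class: o- → class IV.
definiteness: -u/zaz → indefinite.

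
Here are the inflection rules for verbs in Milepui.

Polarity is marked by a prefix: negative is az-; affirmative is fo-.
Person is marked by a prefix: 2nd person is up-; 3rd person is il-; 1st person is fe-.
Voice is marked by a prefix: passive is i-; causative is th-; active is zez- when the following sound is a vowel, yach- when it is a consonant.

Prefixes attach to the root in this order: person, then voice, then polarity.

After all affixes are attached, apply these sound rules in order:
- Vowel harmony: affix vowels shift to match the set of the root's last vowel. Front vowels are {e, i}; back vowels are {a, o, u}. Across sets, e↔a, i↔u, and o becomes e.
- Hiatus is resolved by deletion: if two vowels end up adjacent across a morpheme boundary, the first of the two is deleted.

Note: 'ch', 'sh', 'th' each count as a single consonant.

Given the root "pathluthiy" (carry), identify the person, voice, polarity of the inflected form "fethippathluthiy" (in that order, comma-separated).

Segment: fo-th-up-pathluthiy.
person: up- → 2nd person.
voice: th- → causative.
polarity: fo- → affirmative.

2nd person, causative, affirmative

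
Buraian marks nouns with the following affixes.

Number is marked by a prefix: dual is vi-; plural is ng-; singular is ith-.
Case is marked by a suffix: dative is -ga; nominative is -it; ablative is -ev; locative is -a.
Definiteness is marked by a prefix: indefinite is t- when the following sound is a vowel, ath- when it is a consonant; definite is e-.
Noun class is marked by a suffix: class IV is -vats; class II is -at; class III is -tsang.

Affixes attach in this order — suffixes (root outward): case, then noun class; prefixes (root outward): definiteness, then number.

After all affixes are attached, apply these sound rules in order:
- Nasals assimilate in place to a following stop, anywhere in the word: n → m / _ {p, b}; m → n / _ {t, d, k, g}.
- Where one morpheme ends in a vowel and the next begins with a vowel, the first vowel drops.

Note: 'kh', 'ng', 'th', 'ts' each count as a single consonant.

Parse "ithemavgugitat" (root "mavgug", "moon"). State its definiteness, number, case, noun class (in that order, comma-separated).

Segment: ith-e-mavgug-it-at.
definiteness: e- → definite.
number: ith- → singular.
case: -it → nominative.
noun class: -at → class II.

definite, singular, nominative, class II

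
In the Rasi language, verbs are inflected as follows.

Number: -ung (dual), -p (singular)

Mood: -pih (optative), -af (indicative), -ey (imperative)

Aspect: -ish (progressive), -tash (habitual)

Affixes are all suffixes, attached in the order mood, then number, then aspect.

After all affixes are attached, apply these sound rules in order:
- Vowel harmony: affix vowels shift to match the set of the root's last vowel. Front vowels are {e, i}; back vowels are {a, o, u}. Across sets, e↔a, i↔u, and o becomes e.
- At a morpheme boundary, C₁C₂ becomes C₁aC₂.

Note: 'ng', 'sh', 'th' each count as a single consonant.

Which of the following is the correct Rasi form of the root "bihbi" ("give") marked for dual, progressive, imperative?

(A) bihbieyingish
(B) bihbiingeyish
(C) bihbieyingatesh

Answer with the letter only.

A

Attach mood imperative -ey → bihbiey.
Attach number dual -ung → bihbieyung.
Attach aspect progressive -ish → bihbieyungish.
Apply vowel harmony: bihbieyungish → bihbieyingish.
Epenthesis: no change.
So the correct form is bihbieyingish, option (A).
(B) bihbiingeyish is wrong: it has the affixes in the wrong order.
(C) bihbieyingatesh is wrong: it uses habitual instead of progressive for aspect.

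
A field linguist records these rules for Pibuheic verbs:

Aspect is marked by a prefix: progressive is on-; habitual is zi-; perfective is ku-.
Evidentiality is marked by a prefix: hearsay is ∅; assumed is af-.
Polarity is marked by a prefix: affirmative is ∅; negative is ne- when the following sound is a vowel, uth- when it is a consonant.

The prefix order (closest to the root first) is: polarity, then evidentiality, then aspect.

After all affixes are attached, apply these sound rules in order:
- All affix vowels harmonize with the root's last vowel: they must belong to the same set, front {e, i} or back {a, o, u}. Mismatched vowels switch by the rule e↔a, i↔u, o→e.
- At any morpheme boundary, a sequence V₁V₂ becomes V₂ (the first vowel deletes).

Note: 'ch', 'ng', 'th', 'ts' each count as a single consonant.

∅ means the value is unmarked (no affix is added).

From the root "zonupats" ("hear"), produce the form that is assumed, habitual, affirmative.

polarity = affirmative: zero marking, form stays zonupats.
Attach evidentiality assumed af- → afzonupats.
Attach aspect habitual zi- → ziafzonupats.
Apply vowel harmony: ziafzonupats → zuafzonupats.
Apply vowel deletion: zuafzonupats → zafzonupats.

zafzonupats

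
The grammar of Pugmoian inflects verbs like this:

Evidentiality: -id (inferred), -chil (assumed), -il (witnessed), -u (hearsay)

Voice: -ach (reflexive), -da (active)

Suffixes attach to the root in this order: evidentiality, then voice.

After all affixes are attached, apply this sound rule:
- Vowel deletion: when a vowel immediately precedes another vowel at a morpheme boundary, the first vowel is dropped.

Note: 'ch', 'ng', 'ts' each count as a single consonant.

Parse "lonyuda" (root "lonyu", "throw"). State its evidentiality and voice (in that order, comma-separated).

hearsay, active

Segment: lonyu-u-da.
evidentiality: -u → hearsay.
voice: -da → active.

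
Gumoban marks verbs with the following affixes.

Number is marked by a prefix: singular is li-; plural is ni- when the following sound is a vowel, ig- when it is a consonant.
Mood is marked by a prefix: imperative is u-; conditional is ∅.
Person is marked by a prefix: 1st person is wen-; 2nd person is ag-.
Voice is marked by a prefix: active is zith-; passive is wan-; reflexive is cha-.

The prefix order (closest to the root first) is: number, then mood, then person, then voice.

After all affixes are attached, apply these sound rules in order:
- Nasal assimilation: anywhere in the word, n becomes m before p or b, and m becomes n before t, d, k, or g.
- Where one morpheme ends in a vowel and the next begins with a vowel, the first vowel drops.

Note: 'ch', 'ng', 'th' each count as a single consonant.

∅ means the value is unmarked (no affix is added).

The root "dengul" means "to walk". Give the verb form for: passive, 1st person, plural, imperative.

wanwenigdengul

Attach number plural ig- (before consonant 'd') → igdengul.
Attach mood imperative u- → uigdengul.
Attach person 1st person wen- → wenuigdengul.
Attach voice passive wan- → wanwenuigdengul.
Nasal assimilation: no change.
Apply vowel deletion: wanwenuigdengul → wanwenigdengul.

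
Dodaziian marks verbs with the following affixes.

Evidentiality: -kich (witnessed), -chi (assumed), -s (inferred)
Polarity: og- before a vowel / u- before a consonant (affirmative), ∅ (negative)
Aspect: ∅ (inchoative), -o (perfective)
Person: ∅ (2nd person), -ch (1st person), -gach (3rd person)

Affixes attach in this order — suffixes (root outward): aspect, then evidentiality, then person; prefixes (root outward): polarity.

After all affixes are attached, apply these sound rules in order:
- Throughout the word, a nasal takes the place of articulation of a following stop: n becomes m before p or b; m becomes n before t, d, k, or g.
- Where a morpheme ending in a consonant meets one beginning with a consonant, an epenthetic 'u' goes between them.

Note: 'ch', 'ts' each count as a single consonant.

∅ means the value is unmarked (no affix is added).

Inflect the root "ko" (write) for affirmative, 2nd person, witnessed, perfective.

ukookich

Attach polarity affirmative u- (before consonant 'k') → uko.
Attach aspect perfective -o → ukoo.
Attach evidentiality witnessed -kich → ukookich.
person = 2nd person: zero marking, form stays ukookich.
Nasal assimilation: no change.
Epenthesis: no change.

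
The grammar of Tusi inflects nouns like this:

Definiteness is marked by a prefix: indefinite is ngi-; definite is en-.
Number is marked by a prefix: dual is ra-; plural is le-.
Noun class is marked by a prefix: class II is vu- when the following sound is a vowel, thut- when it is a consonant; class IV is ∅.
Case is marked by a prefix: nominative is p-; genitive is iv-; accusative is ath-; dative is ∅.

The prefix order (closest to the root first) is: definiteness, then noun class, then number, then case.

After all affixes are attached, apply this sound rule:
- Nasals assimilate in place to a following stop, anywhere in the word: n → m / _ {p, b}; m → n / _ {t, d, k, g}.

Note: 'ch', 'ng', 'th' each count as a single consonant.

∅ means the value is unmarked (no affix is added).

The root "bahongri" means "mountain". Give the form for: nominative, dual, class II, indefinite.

Attach definiteness indefinite ngi- → ngibahongri.
Attach noun class class II thut- (before consonant 'ng') → thutngibahongri.
Attach number dual ra- → rathutngibahongri.
Attach case nominative p- → prathutngibahongri.
Nasal assimilation: no change.

prathutngibahongri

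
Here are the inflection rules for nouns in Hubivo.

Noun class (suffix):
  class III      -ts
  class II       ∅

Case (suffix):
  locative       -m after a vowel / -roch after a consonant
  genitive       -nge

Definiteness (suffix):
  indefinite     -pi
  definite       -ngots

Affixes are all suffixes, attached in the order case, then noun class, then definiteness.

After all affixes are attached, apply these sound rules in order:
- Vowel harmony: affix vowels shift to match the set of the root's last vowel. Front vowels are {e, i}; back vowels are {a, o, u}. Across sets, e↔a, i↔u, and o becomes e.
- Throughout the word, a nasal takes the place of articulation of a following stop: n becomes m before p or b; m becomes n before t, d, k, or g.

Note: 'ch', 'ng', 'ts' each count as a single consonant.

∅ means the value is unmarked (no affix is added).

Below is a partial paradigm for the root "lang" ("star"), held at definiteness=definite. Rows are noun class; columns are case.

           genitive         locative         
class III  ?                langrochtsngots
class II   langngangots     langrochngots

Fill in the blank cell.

Attach case genitive -nge → langnge.
Attach noun class class III -ts → langngets.
Attach definiteness definite -ngots → langngetsngots.
Apply vowel harmony: langngetsngots → langngatsngots.
Nasal assimilation: no change.

langngatsngots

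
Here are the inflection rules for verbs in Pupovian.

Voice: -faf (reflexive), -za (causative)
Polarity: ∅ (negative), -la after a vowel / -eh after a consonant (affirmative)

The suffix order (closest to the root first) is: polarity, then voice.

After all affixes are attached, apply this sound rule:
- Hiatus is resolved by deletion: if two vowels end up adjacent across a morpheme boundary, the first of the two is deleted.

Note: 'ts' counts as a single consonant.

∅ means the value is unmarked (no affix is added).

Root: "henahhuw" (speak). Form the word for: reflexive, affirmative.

Attach polarity affirmative -eh (after consonant 'w') → henahhuweh.
Attach voice reflexive -faf → henahhuwehfaf.
Vowel deletion: no change.

henahhuwehfaf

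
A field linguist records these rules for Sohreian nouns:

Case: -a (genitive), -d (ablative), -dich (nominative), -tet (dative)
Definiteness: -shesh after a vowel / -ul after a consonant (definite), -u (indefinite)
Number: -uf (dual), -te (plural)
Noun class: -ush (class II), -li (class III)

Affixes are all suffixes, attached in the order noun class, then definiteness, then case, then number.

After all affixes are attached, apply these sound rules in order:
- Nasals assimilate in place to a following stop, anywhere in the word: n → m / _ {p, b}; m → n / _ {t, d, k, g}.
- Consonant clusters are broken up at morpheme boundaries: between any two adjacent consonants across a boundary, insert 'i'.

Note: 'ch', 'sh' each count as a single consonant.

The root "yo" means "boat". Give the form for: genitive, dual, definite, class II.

Attach noun class class II -ush → yoush.
Attach definiteness definite -ul (after consonant 'sh') → youshul.
Attach case genitive -a → youshula.
Attach number dual -uf → youshulauf.
Nasal assimilation: no change.
Epenthesis: no change.

youshulauf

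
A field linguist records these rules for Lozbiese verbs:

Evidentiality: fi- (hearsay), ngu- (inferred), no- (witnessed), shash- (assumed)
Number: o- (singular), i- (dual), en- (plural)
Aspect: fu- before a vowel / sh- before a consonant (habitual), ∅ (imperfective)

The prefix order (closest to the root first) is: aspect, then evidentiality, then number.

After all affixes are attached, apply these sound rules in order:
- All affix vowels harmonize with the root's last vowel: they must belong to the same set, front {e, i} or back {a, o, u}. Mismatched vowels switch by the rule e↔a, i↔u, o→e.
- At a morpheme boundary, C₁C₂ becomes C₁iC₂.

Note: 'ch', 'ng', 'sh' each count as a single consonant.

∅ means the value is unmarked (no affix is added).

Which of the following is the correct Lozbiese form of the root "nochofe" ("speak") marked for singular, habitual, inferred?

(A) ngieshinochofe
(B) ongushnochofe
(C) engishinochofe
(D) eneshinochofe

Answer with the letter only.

Attach aspect habitual sh- (before consonant 'n') → shnochofe.
Attach evidentiality inferred ngu- → ngushnochofe.
Attach number singular o- → ongushnochofe.
Apply vowel harmony: ongushnochofe → engishnochofe.
Apply epenthesis: engishnochofe → engishinochofe.
So the correct form is engishinochofe, option (C).
(B) ongushnochofe is wrong: it fails to apply the sound rule(s).
(D) eneshinochofe is wrong: it uses witnessed instead of inferred for evidentiality.
(A) ngieshinochofe is wrong: it has the affixes in the wrong order.

C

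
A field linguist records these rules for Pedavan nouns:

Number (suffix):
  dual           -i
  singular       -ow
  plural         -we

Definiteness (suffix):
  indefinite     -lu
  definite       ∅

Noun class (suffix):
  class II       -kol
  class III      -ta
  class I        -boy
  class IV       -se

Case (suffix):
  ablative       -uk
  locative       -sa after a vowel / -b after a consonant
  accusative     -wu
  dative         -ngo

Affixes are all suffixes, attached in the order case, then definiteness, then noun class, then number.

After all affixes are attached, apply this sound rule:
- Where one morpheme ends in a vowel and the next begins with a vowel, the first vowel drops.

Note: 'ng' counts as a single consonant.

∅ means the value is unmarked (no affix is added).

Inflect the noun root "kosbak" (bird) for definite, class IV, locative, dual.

kosbakbsi

Attach case locative -b (after consonant 'k') → kosbakb.
definiteness = definite: zero marking, form stays kosbakb.
Attach noun class class IV -se → kosbakbse.
Attach number dual -i → kosbakbsei.
Apply vowel deletion: kosbakbsei → kosbakbsi.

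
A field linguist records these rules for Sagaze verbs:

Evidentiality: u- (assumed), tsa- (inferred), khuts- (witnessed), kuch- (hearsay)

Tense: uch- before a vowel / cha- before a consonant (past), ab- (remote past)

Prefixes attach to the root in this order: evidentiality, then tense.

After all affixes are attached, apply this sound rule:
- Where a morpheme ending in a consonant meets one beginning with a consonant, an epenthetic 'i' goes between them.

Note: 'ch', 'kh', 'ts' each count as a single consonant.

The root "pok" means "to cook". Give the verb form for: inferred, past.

chatsapok

Attach evidentiality inferred tsa- → tsapok.
Attach tense past cha- (before consonant 'ts') → chatsapok.
Epenthesis: no change.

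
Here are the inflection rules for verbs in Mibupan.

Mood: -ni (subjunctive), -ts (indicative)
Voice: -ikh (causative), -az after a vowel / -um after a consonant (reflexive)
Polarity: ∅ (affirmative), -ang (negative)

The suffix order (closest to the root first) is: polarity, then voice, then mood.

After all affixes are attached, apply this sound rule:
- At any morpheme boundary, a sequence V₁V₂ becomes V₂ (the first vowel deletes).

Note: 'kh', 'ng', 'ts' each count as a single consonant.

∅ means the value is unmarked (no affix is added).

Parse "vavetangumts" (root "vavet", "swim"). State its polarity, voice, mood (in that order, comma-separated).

Segment: vavet-ang-um-ts.
polarity: -ang → negative.
voice: -az/um → reflexive.
mood: -ts → indicative.

negative, reflexive, indicative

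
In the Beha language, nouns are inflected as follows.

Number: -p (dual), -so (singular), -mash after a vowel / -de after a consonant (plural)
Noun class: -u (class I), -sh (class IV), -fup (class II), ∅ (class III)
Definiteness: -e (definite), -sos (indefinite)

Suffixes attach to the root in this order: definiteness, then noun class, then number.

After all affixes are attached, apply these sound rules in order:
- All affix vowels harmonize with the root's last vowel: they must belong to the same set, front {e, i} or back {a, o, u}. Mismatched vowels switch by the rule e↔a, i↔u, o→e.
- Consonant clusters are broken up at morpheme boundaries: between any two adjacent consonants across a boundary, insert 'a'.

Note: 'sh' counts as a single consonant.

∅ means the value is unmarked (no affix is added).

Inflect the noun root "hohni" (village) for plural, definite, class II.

Attach definiteness definite -e → hohnie.
Attach noun class class II -fup → hohniefup.
Attach number plural -de (after consonant 'p') → hohniefupde.
Apply vowel harmony: hohniefupde → hohniefipde.
Apply epenthesis: hohniefipde → hohniefipade.

hohniefipade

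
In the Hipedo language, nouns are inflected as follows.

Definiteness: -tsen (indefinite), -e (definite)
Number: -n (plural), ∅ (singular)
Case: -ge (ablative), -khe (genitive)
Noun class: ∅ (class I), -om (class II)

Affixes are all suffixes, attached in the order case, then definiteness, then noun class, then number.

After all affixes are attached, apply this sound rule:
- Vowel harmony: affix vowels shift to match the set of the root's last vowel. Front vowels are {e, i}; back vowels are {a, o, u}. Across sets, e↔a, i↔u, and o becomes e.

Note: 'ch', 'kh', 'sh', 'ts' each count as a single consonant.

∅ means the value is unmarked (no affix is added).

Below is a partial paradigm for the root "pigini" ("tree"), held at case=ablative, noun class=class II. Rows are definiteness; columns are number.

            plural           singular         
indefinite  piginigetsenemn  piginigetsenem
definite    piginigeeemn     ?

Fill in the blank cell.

Attach case ablative -ge → piginige.
Attach definiteness definite -e → piginigee.
Attach noun class class II -om → piginigeeom.
number = singular: zero marking, form stays piginigeeom.
Apply vowel harmony: piginigeeom → piginigeeem.

piginigeeem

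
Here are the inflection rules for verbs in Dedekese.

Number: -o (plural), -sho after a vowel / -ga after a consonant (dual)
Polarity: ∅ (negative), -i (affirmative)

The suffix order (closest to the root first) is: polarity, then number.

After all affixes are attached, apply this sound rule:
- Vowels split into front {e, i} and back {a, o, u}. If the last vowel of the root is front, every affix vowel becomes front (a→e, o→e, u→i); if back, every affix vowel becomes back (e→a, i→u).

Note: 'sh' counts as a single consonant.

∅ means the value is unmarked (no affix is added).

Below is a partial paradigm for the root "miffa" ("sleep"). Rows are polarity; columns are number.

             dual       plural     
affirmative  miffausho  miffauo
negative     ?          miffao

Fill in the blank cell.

polarity = negative: zero marking, form stays miffa.
Attach number dual -sho (after vowel 'a') → miffasho.
Vowel harmony: no change.

miffasho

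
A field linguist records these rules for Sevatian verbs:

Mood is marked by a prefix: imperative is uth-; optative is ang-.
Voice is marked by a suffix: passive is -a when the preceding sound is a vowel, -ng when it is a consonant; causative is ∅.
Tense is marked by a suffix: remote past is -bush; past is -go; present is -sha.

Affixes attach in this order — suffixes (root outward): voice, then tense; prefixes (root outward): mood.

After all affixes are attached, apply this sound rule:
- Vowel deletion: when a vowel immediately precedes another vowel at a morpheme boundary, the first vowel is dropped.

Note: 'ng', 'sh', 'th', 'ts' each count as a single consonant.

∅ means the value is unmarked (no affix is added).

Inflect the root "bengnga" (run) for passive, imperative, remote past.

uthbengngabush

Attach voice passive -a (after vowel 'a') → bengngaa.
Attach mood imperative uth- → uthbengngaa.
Attach tense remote past -bush → uthbengngaabush.
Apply vowel deletion: uthbengngaabush → uthbengngabush.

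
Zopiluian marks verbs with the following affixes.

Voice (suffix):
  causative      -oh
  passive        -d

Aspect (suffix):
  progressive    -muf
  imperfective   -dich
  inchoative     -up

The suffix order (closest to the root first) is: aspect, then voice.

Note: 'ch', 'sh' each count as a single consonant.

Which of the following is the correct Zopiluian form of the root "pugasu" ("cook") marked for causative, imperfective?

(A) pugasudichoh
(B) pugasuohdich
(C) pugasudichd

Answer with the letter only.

A

Attach aspect imperfective -dich → pugasudich.
Attach voice causative -oh → pugasudichoh.
So the correct form is pugasudichoh, option (A).
(C) pugasudichd is wrong: it uses passive instead of causative for voice.
(B) pugasuohdich is wrong: it has the affixes in the wrong order.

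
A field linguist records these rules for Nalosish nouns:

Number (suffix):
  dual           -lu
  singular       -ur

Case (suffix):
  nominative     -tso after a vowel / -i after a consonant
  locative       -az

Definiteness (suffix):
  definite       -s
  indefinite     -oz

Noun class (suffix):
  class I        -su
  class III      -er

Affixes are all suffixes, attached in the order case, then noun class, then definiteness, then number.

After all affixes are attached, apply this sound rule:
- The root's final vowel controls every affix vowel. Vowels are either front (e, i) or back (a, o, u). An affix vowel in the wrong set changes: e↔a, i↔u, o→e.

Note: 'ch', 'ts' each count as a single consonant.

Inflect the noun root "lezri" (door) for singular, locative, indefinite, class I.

Attach case locative -az → lezriaz.
Attach noun class class I -su → lezriazsu.
Attach definiteness indefinite -oz → lezriazsuoz.
Attach number singular -ur → lezriazsuozur.
Apply vowel harmony: lezriazsuozur → lezriezsiezir.

lezriezsiezir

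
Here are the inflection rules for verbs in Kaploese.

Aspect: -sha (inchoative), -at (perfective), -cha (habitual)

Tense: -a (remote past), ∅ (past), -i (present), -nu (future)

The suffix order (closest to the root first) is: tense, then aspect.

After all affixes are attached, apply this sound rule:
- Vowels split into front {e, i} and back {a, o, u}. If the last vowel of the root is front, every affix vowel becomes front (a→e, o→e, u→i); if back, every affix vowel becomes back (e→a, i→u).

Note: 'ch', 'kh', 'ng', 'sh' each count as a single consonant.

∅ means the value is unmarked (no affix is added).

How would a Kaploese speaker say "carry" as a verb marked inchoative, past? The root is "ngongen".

ngongenshe

tense = past: zero marking, form stays ngongen.
Attach aspect inchoative -sha → ngongensha.
Apply vowel harmony: ngongensha → ngongenshe.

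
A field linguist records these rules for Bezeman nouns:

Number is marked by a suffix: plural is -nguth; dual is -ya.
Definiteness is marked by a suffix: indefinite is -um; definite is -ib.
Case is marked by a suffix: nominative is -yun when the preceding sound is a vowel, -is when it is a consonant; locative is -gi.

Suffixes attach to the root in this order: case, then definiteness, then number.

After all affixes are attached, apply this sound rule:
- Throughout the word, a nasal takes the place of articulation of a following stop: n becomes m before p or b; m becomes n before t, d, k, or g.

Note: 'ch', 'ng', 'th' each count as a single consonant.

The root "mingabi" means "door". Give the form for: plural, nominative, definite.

mingabiyunibnguth

Attach case nominative -yun (after vowel 'i') → mingabiyun.
Attach definiteness definite -ib → mingabiyunib.
Attach number plural -nguth → mingabiyunibnguth.
Nasal assimilation: no change.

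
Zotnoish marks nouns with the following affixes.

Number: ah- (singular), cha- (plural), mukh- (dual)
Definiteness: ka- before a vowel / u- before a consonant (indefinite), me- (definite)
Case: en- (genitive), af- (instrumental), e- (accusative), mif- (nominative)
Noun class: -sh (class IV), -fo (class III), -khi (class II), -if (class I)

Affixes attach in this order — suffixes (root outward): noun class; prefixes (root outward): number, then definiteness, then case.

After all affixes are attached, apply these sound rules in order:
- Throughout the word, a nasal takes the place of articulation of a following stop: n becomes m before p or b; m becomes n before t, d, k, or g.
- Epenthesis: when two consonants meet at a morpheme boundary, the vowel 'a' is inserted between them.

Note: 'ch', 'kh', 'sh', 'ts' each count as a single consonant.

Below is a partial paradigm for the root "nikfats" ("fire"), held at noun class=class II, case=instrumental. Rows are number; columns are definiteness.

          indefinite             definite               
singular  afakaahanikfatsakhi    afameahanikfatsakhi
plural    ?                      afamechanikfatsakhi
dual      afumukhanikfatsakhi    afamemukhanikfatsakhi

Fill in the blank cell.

afuchanikfatsakhi

Attach noun class class II -khi → nikfatskhi.
Attach number plural cha- → chanikfatskhi.
Attach definiteness indefinite u- (before consonant 'ch') → uchanikfatskhi.
Attach case instrumental af- → afuchanikfatskhi.
Nasal assimilation: no change.
Apply epenthesis: afuchanikfatskhi → afuchanikfatsakhi.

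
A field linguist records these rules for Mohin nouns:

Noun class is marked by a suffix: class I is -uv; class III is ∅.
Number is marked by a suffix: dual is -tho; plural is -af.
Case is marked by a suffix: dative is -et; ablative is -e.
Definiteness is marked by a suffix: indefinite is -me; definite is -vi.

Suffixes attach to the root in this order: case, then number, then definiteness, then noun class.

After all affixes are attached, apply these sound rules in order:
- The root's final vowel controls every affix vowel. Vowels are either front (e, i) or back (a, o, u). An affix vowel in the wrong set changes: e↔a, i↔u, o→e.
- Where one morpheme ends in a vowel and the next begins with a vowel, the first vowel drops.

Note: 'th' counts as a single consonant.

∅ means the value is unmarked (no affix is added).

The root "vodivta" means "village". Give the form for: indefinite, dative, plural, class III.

vodivtatafma

Attach case dative -et → vodivtaet.
Attach number plural -af → vodivtaetaf.
Attach definiteness indefinite -me → vodivtaetafme.
noun class = class III: zero marking, form stays vodivtaetafme.
Apply vowel harmony: vodivtaetafme → vodivtaatafma.
Apply vowel deletion: vodivtaatafma → vodivtatafma.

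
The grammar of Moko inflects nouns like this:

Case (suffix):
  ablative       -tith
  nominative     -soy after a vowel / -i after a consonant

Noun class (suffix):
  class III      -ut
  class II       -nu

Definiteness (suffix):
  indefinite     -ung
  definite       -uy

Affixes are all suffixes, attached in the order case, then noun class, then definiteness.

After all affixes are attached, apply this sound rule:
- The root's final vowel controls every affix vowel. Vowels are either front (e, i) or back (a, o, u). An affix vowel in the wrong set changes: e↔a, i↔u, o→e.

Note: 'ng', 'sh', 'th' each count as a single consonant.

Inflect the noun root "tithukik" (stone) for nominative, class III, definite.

tithukikiitiy

Attach case nominative -i (after consonant 'k') → tithukiki.
Attach noun class class III -ut → tithukikiut.
Attach definiteness definite -uy → tithukikiutuy.
Apply vowel harmony: tithukikiutuy → tithukikiitiy.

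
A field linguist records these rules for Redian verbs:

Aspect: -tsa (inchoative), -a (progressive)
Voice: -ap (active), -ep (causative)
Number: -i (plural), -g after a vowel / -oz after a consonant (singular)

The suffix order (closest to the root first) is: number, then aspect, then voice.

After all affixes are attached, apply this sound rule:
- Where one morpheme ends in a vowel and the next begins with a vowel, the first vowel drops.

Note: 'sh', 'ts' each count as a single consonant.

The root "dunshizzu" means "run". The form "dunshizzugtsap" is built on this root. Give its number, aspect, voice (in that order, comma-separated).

singular, inchoative, active

Segment: dunshizzu-g-tsa-ap.
number: -g/oz → singular.
aspect: -tsa → inchoative.
voice: -ap → active.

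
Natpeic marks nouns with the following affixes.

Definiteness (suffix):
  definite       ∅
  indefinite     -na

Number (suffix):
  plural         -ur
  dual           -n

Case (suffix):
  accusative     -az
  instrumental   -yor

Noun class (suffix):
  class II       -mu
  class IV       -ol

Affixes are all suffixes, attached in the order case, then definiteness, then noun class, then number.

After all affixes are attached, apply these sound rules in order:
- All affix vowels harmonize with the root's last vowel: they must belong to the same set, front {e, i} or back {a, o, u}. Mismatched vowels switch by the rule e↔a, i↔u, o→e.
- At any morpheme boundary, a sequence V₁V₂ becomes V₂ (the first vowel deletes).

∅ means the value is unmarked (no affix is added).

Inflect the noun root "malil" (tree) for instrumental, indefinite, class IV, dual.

malilyerneln

Attach case instrumental -yor → malilyor.
Attach definiteness indefinite -na → malilyorna.
Attach noun class class IV -ol → malilyornaol.
Attach number dual -n → malilyornaoln.
Apply vowel harmony: malilyornaoln → malilyerneeln.
Apply vowel deletion: malilyerneeln → malilyerneln.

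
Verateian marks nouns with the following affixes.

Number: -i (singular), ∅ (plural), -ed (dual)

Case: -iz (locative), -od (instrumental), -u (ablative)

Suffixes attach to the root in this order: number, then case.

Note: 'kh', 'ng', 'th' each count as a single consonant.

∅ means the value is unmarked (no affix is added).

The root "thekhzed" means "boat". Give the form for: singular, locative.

thekhzediiz

Attach number singular -i → thekhzedi.
Attach case locative -iz → thekhzediiz.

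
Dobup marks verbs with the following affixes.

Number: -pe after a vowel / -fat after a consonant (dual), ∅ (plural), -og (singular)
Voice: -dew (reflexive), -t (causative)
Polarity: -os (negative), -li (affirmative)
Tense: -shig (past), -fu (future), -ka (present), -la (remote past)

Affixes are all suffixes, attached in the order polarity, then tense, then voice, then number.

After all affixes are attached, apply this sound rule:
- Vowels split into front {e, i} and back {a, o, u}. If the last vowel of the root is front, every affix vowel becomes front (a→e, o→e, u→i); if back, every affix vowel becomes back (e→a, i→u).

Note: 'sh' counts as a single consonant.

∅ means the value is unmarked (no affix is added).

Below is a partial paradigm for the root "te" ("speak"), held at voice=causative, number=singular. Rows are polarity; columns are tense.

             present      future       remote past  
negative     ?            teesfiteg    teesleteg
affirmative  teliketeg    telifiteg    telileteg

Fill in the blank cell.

teesketeg

Attach polarity negative -os → teos.
Attach tense present -ka → teoska.
Attach voice causative -t → teoskat.
Attach number singular -og → teoskatog.
Apply vowel harmony: teoskatog → teesketeg.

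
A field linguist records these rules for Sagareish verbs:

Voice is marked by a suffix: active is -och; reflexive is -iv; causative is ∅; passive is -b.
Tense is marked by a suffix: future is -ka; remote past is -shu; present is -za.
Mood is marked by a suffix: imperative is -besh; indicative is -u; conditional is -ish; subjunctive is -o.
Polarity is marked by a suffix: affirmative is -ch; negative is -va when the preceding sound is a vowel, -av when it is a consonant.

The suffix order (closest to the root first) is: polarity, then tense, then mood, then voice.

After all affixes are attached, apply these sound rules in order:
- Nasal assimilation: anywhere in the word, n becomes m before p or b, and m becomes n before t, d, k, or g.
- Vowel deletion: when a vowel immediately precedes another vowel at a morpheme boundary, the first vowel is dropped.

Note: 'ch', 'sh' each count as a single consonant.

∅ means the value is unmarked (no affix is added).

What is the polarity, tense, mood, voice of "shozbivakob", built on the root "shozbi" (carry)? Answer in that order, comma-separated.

Segment: shozbi-va-ka-o-b.
polarity: -va/av → negative.
tense: -ka → future.
mood: -o → subjunctive.
voice: -b → passive.

negative, future, subjunctive, passive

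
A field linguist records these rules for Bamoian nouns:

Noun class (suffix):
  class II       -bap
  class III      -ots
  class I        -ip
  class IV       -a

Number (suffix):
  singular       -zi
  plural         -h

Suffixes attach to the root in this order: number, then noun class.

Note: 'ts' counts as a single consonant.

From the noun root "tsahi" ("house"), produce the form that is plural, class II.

Attach number plural -h → tsahih.
Attach noun class class II -bap → tsahihbap.

tsahihbap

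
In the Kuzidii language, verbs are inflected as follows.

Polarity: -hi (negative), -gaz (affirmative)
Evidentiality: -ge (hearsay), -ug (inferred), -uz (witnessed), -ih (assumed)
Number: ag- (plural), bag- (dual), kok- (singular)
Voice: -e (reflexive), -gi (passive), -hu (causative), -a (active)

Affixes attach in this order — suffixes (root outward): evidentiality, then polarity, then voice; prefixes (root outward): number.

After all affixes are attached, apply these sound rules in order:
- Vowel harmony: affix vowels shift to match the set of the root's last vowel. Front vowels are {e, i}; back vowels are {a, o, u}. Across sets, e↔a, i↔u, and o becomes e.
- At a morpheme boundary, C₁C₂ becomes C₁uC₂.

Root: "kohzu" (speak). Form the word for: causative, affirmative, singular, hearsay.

kokukohzugagazuhu

Attach evidentiality hearsay -ge → kohzuge.
Attach polarity affirmative -gaz → kohzugegaz.
Attach number singular kok- → kokkohzugegaz.
Attach voice causative -hu → kokkohzugegazhu.
Apply vowel harmony: kokkohzugegazhu → kokkohzugagazhu.
Apply epenthesis: kokkohzugagazhu → kokukohzugagazuhu.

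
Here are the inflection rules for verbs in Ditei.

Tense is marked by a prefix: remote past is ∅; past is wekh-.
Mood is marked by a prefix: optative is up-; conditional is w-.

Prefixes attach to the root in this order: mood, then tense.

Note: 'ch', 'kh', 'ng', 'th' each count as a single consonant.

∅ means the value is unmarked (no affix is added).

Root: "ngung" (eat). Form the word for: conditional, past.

wekhwngung

Attach mood conditional w- → wngung.
Attach tense past wekh- → wekhwngung.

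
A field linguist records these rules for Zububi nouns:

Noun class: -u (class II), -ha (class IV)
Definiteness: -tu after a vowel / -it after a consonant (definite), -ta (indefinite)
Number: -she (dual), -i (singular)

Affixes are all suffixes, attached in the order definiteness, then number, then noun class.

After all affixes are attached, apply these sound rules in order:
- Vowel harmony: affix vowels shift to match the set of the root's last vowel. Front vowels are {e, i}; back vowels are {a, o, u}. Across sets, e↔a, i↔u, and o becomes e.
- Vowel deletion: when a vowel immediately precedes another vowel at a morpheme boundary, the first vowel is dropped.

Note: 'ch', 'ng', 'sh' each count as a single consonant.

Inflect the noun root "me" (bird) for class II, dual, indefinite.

Attach definiteness indefinite -ta → meta.
Attach number dual -she → metashe.
Attach noun class class II -u → metasheu.
Apply vowel harmony: metasheu → meteshei.
Apply vowel deletion: meteshei → meteshi.

meteshi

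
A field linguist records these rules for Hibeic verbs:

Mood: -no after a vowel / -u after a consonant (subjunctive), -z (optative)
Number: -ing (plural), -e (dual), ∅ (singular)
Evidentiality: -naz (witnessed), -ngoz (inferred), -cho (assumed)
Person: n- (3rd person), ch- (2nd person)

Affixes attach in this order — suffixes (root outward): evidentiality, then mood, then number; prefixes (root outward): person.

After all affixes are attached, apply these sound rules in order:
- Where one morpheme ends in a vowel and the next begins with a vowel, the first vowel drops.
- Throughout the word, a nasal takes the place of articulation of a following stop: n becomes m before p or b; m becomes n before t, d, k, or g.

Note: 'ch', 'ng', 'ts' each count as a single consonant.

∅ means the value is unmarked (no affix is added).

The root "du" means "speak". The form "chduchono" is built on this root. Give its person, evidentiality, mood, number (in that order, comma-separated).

Segment: ch-du-cho-no.
person: ch- → 2nd person.
evidentiality: -cho → assumed.
mood: -no/u → subjunctive.
number: ∅ → singular.

2nd person, assumed, subjunctive, singular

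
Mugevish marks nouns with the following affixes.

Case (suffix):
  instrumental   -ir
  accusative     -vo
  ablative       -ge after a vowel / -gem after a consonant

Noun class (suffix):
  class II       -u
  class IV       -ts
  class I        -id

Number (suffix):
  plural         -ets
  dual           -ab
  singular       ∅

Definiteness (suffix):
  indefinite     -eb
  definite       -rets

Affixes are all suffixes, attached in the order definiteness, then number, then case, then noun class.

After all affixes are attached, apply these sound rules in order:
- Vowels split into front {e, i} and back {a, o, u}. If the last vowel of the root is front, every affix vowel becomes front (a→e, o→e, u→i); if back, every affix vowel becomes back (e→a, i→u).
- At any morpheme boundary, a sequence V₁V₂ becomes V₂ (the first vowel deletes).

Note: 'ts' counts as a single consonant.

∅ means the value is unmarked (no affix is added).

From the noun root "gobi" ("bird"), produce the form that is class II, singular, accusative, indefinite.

gobebvi

Attach definiteness indefinite -eb → gobieb.
number = singular: zero marking, form stays gobieb.
Attach case accusative -vo → gobiebvo.
Attach noun class class II -u → gobiebvou.
Apply vowel harmony: gobiebvou → gobiebvei.
Apply vowel deletion: gobiebvei → gobebvi.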